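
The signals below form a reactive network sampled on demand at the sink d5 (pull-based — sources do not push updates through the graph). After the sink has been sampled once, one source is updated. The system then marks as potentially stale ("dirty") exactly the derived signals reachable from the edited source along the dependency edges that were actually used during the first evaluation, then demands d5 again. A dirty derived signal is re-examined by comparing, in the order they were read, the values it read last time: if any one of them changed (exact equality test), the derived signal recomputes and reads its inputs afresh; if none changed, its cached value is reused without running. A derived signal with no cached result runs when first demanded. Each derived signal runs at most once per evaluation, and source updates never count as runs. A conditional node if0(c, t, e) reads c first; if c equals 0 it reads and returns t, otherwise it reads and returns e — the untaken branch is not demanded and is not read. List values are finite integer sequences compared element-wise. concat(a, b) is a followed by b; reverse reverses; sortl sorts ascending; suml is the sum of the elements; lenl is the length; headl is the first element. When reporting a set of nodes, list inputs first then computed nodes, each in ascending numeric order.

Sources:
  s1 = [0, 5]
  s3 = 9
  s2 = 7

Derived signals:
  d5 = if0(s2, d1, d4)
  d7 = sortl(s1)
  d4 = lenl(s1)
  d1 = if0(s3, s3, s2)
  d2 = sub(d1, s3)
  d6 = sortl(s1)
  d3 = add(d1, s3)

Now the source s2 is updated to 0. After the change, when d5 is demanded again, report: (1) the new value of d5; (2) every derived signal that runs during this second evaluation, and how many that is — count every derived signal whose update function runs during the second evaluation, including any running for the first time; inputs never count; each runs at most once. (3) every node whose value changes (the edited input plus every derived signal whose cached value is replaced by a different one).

d5 now evaluates to 0.
Run set: d1, d5 (2 run).
Changed values: s2, d5.
The important point: the flipped condition pulls in fresh nodes; d1 runs for the first time.

Initial pass — values computed on the first demand:
  d4 = lenl([0, 5]) = 2
  d5 = if0(s2=7 -> else branch d4) = 2

Second demand — change propagation:
  d1: newly demanded (no cache) — executes and yields 0.
  d5: re-runs because s2 7->0; new result 0.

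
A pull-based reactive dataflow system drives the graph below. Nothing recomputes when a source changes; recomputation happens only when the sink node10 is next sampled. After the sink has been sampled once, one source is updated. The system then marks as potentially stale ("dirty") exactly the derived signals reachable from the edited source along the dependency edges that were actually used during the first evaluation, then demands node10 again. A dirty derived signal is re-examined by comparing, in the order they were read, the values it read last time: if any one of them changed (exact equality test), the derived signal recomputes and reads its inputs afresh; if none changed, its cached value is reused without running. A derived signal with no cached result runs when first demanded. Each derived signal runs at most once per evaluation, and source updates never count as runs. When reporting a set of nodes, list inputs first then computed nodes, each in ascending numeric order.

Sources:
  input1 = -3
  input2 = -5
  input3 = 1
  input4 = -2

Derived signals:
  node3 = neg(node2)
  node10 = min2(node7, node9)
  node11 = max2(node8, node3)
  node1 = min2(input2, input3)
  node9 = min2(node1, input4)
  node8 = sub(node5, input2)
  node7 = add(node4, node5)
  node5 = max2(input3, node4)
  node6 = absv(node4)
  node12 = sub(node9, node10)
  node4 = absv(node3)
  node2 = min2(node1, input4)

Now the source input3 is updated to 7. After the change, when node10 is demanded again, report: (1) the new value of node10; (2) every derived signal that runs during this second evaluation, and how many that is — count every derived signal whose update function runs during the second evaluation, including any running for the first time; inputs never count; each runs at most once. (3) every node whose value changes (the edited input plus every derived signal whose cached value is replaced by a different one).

New value of node10: -5.
Derived signals that run: node1, node5, node7, node10 — 4 in total.
Values that change: input3, node5, node7.
Key observation: the cutoff stops propagation at node2 — its inputs' values are unchanged, so it reuses its cache.

First evaluation (everything demanded from the output):
  node1 = min2(-5, 1) = -5
  node2 = min2(-5, -2) = -5
  node3 = neg(-5) = 5
  node4 = absv(5) = 5
  node5 = max2(1, 5) = 5
  node7 = add(5, 5) = 10
  node9 = min2(-5, -2) = -5
  node10 = min2(10, -5) = -5

Propagation after the edit:
  node1: runs — input3 1->7; result -5 (same value as before).
  node2: checked — values it read are unchanged (node1 unchanged, input4 unchanged); reused cached -5 without running.
  node3: checked — values it read are unchanged (node2 unchanged); reused cached 5 without running.
  node4: checked — values it read are unchanged (node3 unchanged); reused cached 5 without running.
  node5: runs — input3 1->7; result 7.
  node7: runs — node5 5->7; result 12.
  node9: checked — values it read are unchanged (node1 unchanged, input4 unchanged); reused cached -5 without running.
  node10: runs — node7 10->12; result -5 (same value as before).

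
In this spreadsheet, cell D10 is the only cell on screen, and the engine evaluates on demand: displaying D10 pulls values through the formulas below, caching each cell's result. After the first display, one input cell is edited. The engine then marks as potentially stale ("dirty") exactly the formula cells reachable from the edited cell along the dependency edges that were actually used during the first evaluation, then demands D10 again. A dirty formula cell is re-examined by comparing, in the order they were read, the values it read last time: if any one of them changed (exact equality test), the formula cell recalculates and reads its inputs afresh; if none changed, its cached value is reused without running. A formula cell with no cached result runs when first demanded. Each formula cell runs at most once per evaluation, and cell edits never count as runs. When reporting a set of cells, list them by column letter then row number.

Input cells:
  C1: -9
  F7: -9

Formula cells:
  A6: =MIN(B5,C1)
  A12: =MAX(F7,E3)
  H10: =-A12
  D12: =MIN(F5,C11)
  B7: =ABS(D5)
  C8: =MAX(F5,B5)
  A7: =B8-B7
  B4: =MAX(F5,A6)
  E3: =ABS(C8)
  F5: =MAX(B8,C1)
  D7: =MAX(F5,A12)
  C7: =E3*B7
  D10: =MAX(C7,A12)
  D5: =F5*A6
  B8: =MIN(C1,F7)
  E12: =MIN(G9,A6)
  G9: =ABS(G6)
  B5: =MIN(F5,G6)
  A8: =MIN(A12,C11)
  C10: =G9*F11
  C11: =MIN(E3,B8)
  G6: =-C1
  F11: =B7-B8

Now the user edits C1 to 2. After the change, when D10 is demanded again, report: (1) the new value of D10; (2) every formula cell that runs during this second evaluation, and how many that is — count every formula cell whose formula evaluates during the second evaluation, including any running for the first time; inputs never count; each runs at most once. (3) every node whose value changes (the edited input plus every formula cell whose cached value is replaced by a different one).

D10 now evaluates to 8.
Run set: A6, A12, B5, B7, B8, C7, C8, D5, D10, E3, F5, G6 (12 run).
Changed values: A6, A12, B5, B7, C1, C7, C8, D5, D10, E3, F5, G6.

Initial pass — values computed on the first demand:
  B8 = MIN(-9, -9) = -9
  F5 = MAX(-9, -9) = -9
  G6 = -(-9) = 9
  B5 = MIN(-9, 9) = -9
  A6 = MIN(-9, -9) = -9
  C8 = MAX(-9, -9) = -9
  D5 = -9 * -9 = 81
  B7 = ABS(81) = 81
  E3 = ABS(-9) = 9
  A12 = MAX(-9, 9) = 9
  C7 = 9 * 81 = 729
  D10 = MAX(729, 9) = 729

Second demand — change propagation:
  B8: re-runs because C1 -9->2; new result -9 (unchanged).
  F5: re-runs because C1 -9->2; new result 2.
  G6: re-runs because C1 -9->2; new result -2.
  B5: re-runs because F5 -9->2; G6 9->-2; new result -2.
  A6: re-runs because B5 -9->-2; C1 -9->2; new result -2.
  C8: re-runs because F5 -9->2; B5 -9->-2; new result 2.
  D5: re-runs because F5 -9->2; A6 -9->-2; new result -4.
  B7: re-runs because D5 81->-4; new result 4.
  E3: re-runs because C8 -9->2; new result 2.
  A12: re-runs because E3 9->2; new result 2.
  C7: re-runs because E3 9->2; B7 81->4; new result 8.
  D10: re-runs because C7 729->8; A12 9->2; new result 8.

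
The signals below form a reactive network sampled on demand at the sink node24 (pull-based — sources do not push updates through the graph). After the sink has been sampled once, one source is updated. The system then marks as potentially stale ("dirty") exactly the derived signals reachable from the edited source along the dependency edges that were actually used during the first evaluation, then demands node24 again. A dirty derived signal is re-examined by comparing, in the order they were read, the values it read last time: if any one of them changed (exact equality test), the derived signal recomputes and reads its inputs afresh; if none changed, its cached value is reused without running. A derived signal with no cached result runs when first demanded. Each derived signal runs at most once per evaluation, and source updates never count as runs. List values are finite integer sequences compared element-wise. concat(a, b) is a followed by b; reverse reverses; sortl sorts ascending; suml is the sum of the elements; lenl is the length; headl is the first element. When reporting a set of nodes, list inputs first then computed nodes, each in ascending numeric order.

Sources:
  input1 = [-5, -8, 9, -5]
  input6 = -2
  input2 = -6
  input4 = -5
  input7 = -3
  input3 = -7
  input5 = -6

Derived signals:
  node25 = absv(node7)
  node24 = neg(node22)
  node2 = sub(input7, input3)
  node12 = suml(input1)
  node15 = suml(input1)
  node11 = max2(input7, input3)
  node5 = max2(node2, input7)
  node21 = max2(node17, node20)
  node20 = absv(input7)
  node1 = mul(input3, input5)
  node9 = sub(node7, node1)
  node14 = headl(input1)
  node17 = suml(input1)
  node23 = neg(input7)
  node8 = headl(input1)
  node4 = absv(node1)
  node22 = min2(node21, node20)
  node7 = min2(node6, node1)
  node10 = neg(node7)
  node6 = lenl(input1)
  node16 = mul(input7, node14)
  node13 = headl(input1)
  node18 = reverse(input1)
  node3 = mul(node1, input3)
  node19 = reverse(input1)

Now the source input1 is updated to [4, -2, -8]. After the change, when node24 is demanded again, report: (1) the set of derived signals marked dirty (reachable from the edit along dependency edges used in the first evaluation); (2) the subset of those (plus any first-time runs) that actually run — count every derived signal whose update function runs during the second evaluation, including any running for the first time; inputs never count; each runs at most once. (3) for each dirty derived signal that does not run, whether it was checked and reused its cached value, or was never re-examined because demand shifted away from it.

Initial pass — values computed on the first demand:
  node17 = suml([-5, -8, 9, -5]) = -9
  node20 = absv(-3) = 3
  node21 = max2(-9, 3) = 3
  node22 = min2(3, 3) = 3
  node24 = neg(3) = -3

Second demand — change propagation:
  node17: re-runs because input1 [-5, -8, 9, -5]->[4, -2, -8]; new result -6.
  node21: re-runs because node17 -9->-6; new result 3 (unchanged).
  node22: re-examined; everything it read last time is the same (node21 unchanged, node20 unchanged) — cache 3 kept, no run.
  node24: re-examined; everything it read last time is the same (node22 unchanged) — cache -3 kept, no run.

The important point: node21 recomputes to an identical value, and the output ends up unchanged.

Dirty set: node17, node21, node22, node24.
Run set: node17, node21 (2 run).
Re-examined without running (cache reused): node22, node24.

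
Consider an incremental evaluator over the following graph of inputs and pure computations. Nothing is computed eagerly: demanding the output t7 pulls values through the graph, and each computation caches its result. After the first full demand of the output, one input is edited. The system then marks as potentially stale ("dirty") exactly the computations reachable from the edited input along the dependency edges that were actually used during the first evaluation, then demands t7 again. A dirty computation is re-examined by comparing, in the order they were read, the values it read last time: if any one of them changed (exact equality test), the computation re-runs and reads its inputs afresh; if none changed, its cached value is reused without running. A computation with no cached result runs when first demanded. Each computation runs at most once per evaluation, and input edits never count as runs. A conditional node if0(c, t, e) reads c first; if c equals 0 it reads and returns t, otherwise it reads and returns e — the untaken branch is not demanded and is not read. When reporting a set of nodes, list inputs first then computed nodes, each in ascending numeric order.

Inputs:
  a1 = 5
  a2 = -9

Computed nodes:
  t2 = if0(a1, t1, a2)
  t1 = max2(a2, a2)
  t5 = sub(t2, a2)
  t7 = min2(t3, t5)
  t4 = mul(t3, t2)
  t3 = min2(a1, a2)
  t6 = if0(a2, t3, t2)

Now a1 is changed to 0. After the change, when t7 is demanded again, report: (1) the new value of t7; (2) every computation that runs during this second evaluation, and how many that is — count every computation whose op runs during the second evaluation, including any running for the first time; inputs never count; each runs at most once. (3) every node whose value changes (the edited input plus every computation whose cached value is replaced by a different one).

Initial pass — values computed on the first demand:
  t2 = if0(a1=5 -> else branch a2) = -9
  t3 = min2(5, -9) = -9
  t5 = sub(-9, -9) = 0
  t7 = min2(-9, 0) = -9

Second demand — change propagation:
  t1: newly demanded (no cache) — executes and yields -9.
  t2: re-runs because a1 5->0; new result -9 (unchanged).
  t3: re-runs because a1 5->0; new result -9 (unchanged).
  t5: re-examined; everything it read last time is the same (t2 unchanged, a2 unchanged) — cache 0 kept, no run.
  t7: re-examined; everything it read last time is the same (t3 unchanged, t5 unchanged) — cache -9 kept, no run.

The important point: the flipped condition pulls in fresh nodes; t1 runs for the first time.

t7 now evaluates to -9.
Run set: t1, t2, t3 (3 run).
Changed values: a1.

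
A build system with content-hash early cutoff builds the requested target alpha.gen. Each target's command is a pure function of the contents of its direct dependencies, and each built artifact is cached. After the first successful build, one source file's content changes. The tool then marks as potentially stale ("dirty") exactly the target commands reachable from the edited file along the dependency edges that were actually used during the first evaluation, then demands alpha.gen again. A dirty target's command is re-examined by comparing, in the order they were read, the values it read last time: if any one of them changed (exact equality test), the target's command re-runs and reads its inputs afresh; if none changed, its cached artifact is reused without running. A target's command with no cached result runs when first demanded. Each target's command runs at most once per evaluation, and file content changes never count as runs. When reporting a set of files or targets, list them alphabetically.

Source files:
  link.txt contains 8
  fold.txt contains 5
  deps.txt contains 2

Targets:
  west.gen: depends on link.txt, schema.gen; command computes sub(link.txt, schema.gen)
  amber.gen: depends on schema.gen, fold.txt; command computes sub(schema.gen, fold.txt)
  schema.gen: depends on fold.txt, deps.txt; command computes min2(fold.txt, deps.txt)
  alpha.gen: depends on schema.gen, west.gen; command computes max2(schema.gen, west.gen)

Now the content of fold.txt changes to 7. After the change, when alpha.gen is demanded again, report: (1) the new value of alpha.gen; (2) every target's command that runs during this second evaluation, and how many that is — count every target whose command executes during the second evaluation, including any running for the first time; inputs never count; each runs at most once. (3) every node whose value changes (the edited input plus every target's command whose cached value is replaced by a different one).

New value of alpha.gen: 6.
Target commands that run: schema.gen — 1 in total.
Values that change: fold.txt.
Key observation: the change is absorbed at schema.gen — it re-runs but produces the same value, and the output's value is unchanged.

First evaluation (everything demanded from the output):
  schema.gen = min2(5, 2) = 2
  west.gen = sub(8, 2) = 6
  alpha.gen = max2(2, 6) = 6

Propagation after the edit:
  schema.gen: runs — fold.txt 5->7; result 2 (same value as before).
  west.gen: checked — values it read are unchanged (link.txt unchanged, schema.gen unchanged); reused cached 6 without running.
  alpha.gen: checked — values it read are unchanged (schema.gen unchanged, west.gen unchanged); reused cached 6 without running.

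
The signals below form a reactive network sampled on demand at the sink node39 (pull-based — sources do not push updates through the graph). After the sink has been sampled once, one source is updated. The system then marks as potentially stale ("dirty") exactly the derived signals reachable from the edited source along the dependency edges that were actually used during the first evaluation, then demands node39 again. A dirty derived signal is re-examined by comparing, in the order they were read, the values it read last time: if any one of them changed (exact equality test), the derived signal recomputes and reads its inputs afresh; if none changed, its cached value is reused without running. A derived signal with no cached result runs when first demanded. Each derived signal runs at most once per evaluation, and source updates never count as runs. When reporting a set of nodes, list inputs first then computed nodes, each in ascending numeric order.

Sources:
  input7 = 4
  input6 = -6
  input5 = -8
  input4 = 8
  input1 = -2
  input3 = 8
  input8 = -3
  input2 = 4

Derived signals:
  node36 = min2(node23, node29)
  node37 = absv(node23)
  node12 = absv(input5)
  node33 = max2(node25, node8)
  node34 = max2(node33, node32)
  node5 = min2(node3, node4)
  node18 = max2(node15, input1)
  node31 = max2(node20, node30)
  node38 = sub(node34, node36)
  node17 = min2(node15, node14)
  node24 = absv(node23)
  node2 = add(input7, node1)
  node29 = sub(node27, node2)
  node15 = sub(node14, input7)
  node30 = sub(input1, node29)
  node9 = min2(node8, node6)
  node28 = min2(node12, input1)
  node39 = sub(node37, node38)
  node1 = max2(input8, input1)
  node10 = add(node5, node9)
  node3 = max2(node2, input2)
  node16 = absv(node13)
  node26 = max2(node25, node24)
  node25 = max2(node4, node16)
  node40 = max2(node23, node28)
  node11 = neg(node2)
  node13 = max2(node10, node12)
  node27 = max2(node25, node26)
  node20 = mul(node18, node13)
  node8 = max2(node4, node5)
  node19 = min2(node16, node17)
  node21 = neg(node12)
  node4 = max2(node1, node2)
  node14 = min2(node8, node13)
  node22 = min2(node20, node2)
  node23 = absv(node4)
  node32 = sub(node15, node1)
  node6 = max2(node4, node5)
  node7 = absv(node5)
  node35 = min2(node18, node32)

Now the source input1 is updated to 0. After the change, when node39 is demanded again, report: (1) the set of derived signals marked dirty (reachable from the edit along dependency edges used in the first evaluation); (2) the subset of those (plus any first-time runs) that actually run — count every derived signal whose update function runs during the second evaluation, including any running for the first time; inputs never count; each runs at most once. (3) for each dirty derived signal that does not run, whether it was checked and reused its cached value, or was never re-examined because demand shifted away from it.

Initial pass — values computed on the first demand:
  node1 = max2(-3, -2) = -2
  node2 = add(4, -2) = 2
  node3 = max2(2, 4) = 4
  node4 = max2(-2, 2) = 2
  node5 = min2(4, 2) = 2
  node6 = max2(2, 2) = 2
  node8 = max2(2, 2) = 2
  node9 = min2(2, 2) = 2
  node10 = add(2, 2) = 4
  node12 = absv(-8) = 8
  node13 = max2(4, 8) = 8
  node14 = min2(2, 8) = 2
  node15 = sub(2, 4) = -2
  node16 = absv(8) = 8
  node23 = absv(2) = 2
  node24 = absv(2) = 2
  node25 = max2(2, 8) = 8
  node26 = max2(8, 2) = 8
  node27 = max2(8, 8) = 8
  node29 = sub(8, 2) = 6
  node32 = sub(-2, -2) = 0
  node33 = max2(8, 2) = 8
  node34 = max2(8, 0) = 8
  node36 = min2(2, 6) = 2
  node37 = absv(2) = 2
  node38 = sub(8, 2) = 6
  node39 = sub(2, 6) = -4

Second demand — change propagation:
  node1: re-runs because input1 -2->0; new result 0.
  node2: re-runs because node1 -2->0; new result 4.
  node3: re-runs because node2 2->4; new result 4 (unchanged).
  node4: re-runs because node1 -2->0; node2 2->4; new result 4.
  node5: re-runs because node4 2->4; new result 4.
  node6: re-runs because node4 2->4; node5 2->4; new result 4.
  node8: re-runs because node4 2->4; node5 2->4; new result 4.
  node9: re-runs because node8 2->4; node6 2->4; new result 4.
  node10: re-runs because node5 2->4; node9 2->4; new result 8.
  node13: re-runs because node10 4->8; new result 8 (unchanged).
  node14: re-runs because node8 2->4; new result 4.
  node15: re-runs because node14 2->4; new result 0.
  node16: re-examined; everything it read last time is the same (node13 unchanged) — cache 8 kept, no run.
  node23: re-runs because node4 2->4; new result 4.
  node24: re-runs because node23 2->4; new result 4.
  node25: re-runs because node4 2->4; new result 8 (unchanged).
  node26: re-runs because node24 2->4; new result 8 (unchanged).
  node27: re-examined; everything it read last time is the same (node25 unchanged, node26 unchanged) — cache 8 kept, no run.
  node29: re-runs because node2 2->4; new result 4.
  node32: re-runs because node15 -2->0; node1 -2->0; new result 0 (unchanged).
  node33: re-runs because node8 2->4; new result 8 (unchanged).
  node34: re-examined; everything it read last time is the same (node33 unchanged, node32 unchanged) — cache 8 kept, no run.
  node36: re-runs because node23 2->4; node29 6->4; new result 4.
  node37: re-runs because node23 2->4; new result 4.
  node38: re-runs because node36 2->4; new result 4.
  node39: re-runs because node37 2->4; node38 6->4; new result 0.

The important point: at node16 every value read last time is unchanged, so the dirty flag clears without a run.

Dirty set: node1, node2, node3, node4, node5, node6, node8, node9, node10, node13, node14, node15, node16, node23, node24, node25, node26, node27, node29, node32, node33, node34, node36, node37, node38, node39.
Run set: node1, node2, node3, node4, node5, node6, node8, node9, node10, node13, node14, node15, node23, node24, node25, node26, node29, node32, node33, node36, node37, node38, node39 (23 run).
Re-examined without running (cache reused): node16, node27, node34.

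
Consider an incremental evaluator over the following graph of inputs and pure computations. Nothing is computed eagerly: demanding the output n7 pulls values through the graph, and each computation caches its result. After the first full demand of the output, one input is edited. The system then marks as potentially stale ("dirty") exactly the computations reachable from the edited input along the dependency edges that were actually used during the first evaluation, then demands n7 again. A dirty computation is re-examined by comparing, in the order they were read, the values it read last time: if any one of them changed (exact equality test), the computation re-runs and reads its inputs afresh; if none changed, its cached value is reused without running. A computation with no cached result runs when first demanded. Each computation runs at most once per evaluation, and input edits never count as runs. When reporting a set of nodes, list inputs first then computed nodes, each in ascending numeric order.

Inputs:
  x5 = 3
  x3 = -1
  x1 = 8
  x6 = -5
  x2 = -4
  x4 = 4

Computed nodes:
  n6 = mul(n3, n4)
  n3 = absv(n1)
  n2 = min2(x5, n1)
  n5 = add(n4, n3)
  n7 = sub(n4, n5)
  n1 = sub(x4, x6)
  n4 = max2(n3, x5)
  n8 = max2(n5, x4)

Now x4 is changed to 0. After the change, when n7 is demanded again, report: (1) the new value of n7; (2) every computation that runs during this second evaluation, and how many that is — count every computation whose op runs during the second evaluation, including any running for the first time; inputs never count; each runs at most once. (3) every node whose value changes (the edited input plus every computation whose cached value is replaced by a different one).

n7 now evaluates to -5.
Run set: n1, n3, n4, n5, n7 (5 run).
Changed values: x4, n1, n3, n4, n5, n7.

Initial pass — values computed on the first demand:
  n1 = sub(4, -5) = 9
  n3 = absv(9) = 9
  n4 = max2(9, 3) = 9
  n5 = add(9, 9) = 18
  n7 = sub(9, 18) = -9

Second demand — change propagation:
  n1: re-runs because x4 4->0; new result 5.
  n3: re-runs because n1 9->5; new result 5.
  n4: re-runs because n3 9->5; new result 5.
  n5: re-runs because n4 9->5; n3 9->5; new result 10.
  n7: re-runs because n4 9->5; n5 18->10; new result -5.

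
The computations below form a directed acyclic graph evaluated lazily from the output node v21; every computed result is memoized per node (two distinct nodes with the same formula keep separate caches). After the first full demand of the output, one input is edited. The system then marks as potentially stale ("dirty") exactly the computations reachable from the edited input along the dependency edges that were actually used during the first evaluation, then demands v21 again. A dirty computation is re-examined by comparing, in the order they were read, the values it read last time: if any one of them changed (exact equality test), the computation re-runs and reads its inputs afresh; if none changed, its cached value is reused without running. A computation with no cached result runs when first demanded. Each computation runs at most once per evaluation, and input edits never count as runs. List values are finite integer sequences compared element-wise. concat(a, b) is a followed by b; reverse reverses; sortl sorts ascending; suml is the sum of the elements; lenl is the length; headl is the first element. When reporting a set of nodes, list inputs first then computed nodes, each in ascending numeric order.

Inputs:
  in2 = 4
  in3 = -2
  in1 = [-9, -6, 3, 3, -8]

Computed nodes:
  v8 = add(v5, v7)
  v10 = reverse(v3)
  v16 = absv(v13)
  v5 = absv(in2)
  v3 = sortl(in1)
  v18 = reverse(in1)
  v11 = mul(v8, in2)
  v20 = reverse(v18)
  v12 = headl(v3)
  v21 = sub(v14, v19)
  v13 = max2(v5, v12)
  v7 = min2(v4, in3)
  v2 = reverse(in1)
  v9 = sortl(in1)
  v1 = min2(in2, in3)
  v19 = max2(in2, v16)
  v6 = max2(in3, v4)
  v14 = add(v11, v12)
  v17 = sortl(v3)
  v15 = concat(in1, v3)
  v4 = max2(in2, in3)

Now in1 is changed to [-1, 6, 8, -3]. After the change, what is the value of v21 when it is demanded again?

Demanding v21 again yields 1.
Note where the cutoff bites: v16 is checked, finds nothing changed, and keeps its cache.

First demand of the output computes:
  v3 = sortl([-9, -6, 3, 3, -8]) = [-9, -8, -6, 3, 3]
  v4 = max2(4, -2) = 4
  v5 = absv(4) = 4
  v7 = min2(4, -2) = -2
  v8 = add(4, -2) = 2
  v11 = mul(2, 4) = 8
  v12 = headl([-9, -8, -6, 3, 3]) = -9
  v13 = max2(4, -9) = 4
  v14 = add(8, -9) = -1
  v16 = absv(4) = 4
  v19 = max2(4, 4) = 4
  v21 = sub(-1, 4) = -5

After the edit, cleaning proceeds:
  v3: a read changed (in1 [-9, -6, 3, 3, -8]->[-1, 6, 8, -3]) — executes, giving [-3, -1, 6, 8].
  v12: a read changed (v3 [-9, -8, -6, 3, 3]->[-3, -1, 6, 8]) — executes, giving -3.
  v13: a read changed (v12 -9->-3) — executes, giving 4 — identical to its old value.
  v14: a read changed (v12 -9->-3) — executes, giving 5.
  v16: dirty, but its reads are unchanged (v13 unchanged); cached 4 stands.
  v19: dirty, but its reads are unchanged (in2 unchanged, v16 unchanged); cached 4 stands.
  v21: a read changed (v14 -1->5) — executes, giving 1.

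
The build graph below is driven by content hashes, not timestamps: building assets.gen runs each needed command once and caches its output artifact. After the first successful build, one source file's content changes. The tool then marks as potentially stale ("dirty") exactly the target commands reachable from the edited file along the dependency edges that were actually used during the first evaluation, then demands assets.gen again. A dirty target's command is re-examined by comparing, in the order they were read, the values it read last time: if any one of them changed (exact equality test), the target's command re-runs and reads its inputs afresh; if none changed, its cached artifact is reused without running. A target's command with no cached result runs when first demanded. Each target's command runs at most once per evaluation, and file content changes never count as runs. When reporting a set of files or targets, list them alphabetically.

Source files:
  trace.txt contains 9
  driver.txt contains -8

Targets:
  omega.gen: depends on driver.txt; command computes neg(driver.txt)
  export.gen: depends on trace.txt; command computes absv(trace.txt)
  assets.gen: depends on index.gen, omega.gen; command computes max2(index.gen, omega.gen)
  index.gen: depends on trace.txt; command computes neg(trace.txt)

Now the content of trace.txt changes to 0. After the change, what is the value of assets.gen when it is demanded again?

Initial pass — values computed on the first demand:
  index.gen = neg(9) = -9
  omega.gen = neg(-8) = 8
  assets.gen = max2(-9, 8) = 8

Second demand — change propagation:
  index.gen: re-runs because trace.txt 9->0; new result 0.
  assets.gen: re-runs because index.gen -9->0; new result 8 (unchanged).

assets.gen now evaluates to 8.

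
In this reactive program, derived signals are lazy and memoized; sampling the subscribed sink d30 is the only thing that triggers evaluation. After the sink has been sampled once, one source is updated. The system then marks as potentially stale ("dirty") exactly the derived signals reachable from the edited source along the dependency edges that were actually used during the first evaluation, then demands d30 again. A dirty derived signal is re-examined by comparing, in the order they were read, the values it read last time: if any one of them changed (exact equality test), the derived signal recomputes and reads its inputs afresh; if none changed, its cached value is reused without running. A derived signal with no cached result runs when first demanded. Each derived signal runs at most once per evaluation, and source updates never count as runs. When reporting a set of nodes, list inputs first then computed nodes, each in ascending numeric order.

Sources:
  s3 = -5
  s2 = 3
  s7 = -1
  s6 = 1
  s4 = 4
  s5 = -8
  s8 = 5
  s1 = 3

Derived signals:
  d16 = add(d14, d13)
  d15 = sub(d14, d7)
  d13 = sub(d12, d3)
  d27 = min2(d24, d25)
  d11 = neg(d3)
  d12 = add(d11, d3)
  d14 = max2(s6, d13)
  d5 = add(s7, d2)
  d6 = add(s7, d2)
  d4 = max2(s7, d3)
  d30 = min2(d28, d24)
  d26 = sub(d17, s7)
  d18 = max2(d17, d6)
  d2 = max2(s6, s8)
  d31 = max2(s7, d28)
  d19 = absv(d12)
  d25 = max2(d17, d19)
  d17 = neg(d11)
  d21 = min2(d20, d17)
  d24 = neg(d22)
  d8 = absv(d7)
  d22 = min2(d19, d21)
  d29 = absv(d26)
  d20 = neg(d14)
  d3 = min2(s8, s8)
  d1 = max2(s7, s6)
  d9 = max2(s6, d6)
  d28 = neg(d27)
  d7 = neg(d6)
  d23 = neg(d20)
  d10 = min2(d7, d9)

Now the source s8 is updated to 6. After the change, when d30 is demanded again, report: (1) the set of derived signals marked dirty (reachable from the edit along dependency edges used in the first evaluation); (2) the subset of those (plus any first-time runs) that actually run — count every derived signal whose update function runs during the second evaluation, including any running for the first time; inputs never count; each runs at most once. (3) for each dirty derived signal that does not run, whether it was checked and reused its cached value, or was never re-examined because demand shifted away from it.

The edit dirties: d3, d11, d12, d13, d14, d17, d19, d20, d21, d22, d24, d25, d27, d28, d30.
9 derived signals run: d3, d11, d12, d13, d14, d17, d21, d25, d27.
Cache hits after checking: d19, d20, d22, d24, d28, d30.
Note where the cutoff bites: d19 is checked, finds nothing changed, and keeps its cache.

First demand of the output computes:
  d3 = min2(5, 5) = 5
  d11 = neg(5) = -5
  d12 = add(-5, 5) = 0
  d13 = sub(0, 5) = -5
  d14 = max2(1, -5) = 1
  d17 = neg(-5) = 5
  d19 = absv(0) = 0
  d20 = neg(1) = -1
  d21 = min2(-1, 5) = -1
  d22 = min2(0, -1) = -1
  d24 = neg(-1) = 1
  d25 = max2(5, 0) = 5
  d27 = min2(1, 5) = 1
  d28 = neg(1) = -1
  d30 = min2(-1, 1) = -1

After the edit, cleaning proceeds:
  d3: a read changed (s8 5->6; s8 5->6) — executes, giving 6.
  d11: a read changed (d3 5->6) — executes, giving -6.
  d12: a read changed (d11 -5->-6; d3 5->6) — executes, giving 0 — identical to its old value.
  d13: a read changed (d3 5->6) — executes, giving -6.
  d14: a read changed (d13 -5->-6) — executes, giving 1 — identical to its old value.
  d17: a read changed (d11 -5->-6) — executes, giving 6.
  d19: dirty, but its reads are unchanged (d12 unchanged); cached 0 stands.
  d20: dirty, but its reads are unchanged (d14 unchanged); cached -1 stands.
  d21: a read changed (d17 5->6) — executes, giving -1 — identical to its old value.
  d22: dirty, but its reads are unchanged (d19 unchanged, d21 unchanged); cached -1 stands.
  d24: dirty, but its reads are unchanged (d22 unchanged); cached 1 stands.
  d25: a read changed (d17 5->6) — executes, giving 6.
  d27: a read changed (d25 5->6) — executes, giving 1 — identical to its old value.
  d28: dirty, but its reads are unchanged (d27 unchanged); cached -1 stands.
  d30: dirty, but its reads are unchanged (d28 unchanged, d24 unchanged); cached -1 stands.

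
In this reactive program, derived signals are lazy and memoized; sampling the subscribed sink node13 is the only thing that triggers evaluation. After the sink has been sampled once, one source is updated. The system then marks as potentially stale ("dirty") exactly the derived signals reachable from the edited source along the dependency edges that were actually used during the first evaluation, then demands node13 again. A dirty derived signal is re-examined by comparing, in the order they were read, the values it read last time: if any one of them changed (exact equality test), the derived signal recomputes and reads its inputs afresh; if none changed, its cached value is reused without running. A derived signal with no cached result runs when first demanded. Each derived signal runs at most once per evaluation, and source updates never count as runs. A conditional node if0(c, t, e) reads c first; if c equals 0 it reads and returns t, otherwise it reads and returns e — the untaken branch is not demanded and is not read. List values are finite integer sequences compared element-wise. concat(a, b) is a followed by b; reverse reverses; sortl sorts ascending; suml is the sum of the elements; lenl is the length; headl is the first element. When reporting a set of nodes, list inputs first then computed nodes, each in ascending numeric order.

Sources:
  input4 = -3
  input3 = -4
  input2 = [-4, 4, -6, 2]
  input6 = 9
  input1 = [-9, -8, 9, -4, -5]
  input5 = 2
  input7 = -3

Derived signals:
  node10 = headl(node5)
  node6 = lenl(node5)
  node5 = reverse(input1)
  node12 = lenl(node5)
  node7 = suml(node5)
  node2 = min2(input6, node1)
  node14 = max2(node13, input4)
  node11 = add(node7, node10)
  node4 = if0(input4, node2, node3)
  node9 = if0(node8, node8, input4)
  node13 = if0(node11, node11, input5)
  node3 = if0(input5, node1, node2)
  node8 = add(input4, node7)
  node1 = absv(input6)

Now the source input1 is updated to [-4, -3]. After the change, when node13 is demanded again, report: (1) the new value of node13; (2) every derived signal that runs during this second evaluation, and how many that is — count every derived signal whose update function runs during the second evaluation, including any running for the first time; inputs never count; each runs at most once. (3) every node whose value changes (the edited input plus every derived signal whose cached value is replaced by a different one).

First demand of the output computes:
  node5 = reverse([-9, -8, 9, -4, -5]) = [-5, -4, 9, -8, -9]
  node7 = suml([-5, -4, 9, -8, -9]) = -17
  node10 = headl([-5, -4, 9, -8, -9]) = -5
  node11 = add(-17, -5) = -22
  node13 = if0(node11=-22 -> else branch input5) = 2

After the edit, cleaning proceeds:
  node5: a read changed (input1 [-9, -8, 9, -4, -5]->[-4, -3]) — executes, giving [-3, -4].
  node7: a read changed (node5 [-5, -4, 9, -8, -9]->[-3, -4]) — executes, giving -7.
  node10: a read changed (node5 [-5, -4, 9, -8, -9]->[-3, -4]) — executes, giving -3.
  node11: a read changed (node7 -17->-7; node10 -5->-3) — executes, giving -10.
  node13: a read changed (node11 -22->-10) — executes, giving 2 — identical to its old value.

Demanding node13 again yields 2.
5 derived signals run: node5, node7, node10, node11, node13.
The nodes whose values change: input1, node5, node7, node10, node11.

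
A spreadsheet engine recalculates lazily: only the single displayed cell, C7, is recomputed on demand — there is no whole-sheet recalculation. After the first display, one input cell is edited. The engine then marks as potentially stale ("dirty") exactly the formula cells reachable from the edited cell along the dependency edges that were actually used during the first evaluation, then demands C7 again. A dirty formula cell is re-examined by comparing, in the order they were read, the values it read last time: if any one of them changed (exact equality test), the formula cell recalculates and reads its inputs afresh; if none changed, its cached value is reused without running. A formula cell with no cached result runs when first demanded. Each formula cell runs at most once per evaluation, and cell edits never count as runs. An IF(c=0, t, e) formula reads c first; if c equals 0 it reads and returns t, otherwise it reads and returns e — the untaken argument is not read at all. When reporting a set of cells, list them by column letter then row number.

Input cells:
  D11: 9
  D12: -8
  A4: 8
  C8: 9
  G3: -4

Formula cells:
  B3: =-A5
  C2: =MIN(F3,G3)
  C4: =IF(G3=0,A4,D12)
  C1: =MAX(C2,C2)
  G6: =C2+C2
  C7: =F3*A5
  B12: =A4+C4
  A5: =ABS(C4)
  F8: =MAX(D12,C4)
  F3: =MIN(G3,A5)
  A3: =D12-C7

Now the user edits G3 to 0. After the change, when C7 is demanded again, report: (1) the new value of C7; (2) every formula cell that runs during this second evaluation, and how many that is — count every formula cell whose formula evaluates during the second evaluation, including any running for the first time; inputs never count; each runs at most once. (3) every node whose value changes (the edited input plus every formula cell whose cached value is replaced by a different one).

First evaluation (everything demanded from the output):
  C4 = IF(G3=0: G3=-4 -> else branch D12) = -8
  A5 = ABS(-8) = 8
  F3 = MIN(-4, 8) = -4
  C7 = -4 * 8 = -32

Propagation after the edit:
  C4: runs — G3 -4->0; result 8.
  A5: runs — C4 -8->8; result 8 (same value as before).
  F3: runs — G3 -4->0; result 0.
  C7: runs — F3 -4->0; result 0.

New value of C7: 0.
Formula cells that run: A5, C4, C7, F3 — 4 in total.
Values that change: C4, C7, F3, G3.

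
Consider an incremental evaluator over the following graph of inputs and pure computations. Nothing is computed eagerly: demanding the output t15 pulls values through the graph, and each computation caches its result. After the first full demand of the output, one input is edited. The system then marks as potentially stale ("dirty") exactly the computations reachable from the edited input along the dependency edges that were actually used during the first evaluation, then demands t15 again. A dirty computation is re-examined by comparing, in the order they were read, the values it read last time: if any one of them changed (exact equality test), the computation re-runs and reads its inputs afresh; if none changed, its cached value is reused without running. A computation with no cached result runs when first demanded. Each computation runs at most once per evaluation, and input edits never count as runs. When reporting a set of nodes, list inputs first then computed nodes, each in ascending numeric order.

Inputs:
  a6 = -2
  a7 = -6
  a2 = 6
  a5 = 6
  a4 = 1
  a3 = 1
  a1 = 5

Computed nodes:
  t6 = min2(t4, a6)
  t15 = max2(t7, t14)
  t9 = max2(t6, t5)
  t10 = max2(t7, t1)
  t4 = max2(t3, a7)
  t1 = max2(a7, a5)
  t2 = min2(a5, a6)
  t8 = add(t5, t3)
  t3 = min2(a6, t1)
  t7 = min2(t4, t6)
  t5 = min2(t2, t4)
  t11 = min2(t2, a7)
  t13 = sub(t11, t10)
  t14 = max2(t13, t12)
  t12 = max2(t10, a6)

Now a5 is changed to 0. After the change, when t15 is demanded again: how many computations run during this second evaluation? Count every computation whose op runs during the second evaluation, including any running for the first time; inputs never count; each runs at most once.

Initial pass — values computed on the first demand:
  t1 = max2(-6, 6) = 6
  t2 = min2(6, -2) = -2
  t3 = min2(-2, 6) = -2
  t4 = max2(-2, -6) = -2
  t6 = min2(-2, -2) = -2
  t7 = min2(-2, -2) = -2
  t10 = max2(-2, 6) = 6
  t11 = min2(-2, -6) = -6
  t12 = max2(6, -2) = 6
  t13 = sub(-6, 6) = -12
  t14 = max2(-12, 6) = 6
  t15 = max2(-2, 6) = 6

Second demand — change propagation:
  t1: re-runs because a5 6->0; new result 0.
  t2: re-runs because a5 6->0; new result -2 (unchanged).
  t3: re-runs because t1 6->0; new result -2 (unchanged).
  t4: re-examined; everything it read last time is the same (t3 unchanged, a7 unchanged) — cache -2 kept, no run.
  t6: re-examined; everything it read last time is the same (t4 unchanged, a6 unchanged) — cache -2 kept, no run.
  t7: re-examined; everything it read last time is the same (t4 unchanged, t6 unchanged) — cache -2 kept, no run.
  t10: re-runs because t1 6->0; new result 0.
  t11: re-examined; everything it read last time is the same (t2 unchanged, a7 unchanged) — cache -6 kept, no run.
  t12: re-runs because t10 6->0; new result 0.
  t13: re-runs because t10 6->0; new result -6.
  t14: re-runs because t13 -12->-6; t12 6->0; new result 0.
  t15: re-runs because t14 6->0; new result 0.

The important point: at t4 every value read last time is unchanged, so the dirty flag clears without a run.

Run set: t1, t2, t3, t10, t12, t13, t14, t15 (8 run).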